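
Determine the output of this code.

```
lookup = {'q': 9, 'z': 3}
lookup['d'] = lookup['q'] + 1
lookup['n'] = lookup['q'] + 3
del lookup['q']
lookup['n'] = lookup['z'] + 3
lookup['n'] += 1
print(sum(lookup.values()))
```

20

lookup['d'] = lookup['q']+1 = 10 → {'q': 9, 'z': 3, 'd': 10}
lookup['n'] = lookup['q']+3 = 12 → {'q': 9, 'z': 3, 'd': 10, 'n': 12}
del 'q' → {'z': 3, 'd': 10, 'n': 12}
lookup['n'] = lookup['z']+3 = 6 → {'z': 3, 'd': 10, 'n': 6}
lookup['n'] = 6+1 = 7 → {'z': 3, 'd': 10, 'n': 7}
sum of values = 20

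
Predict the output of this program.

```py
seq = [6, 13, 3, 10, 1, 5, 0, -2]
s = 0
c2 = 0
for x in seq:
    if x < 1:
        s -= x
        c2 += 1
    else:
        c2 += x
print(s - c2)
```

x=6: not <1; c2=6
x=13: not <1; c2=19
x=3: not <1; c2=22
x=10: not <1; c2=32
x=1: not <1; c2=33
x=5: not <1; c2=38
x=0: <1, s = 0-0 = 0; c2=39
x=-2: <1, s = 0-(-2) = 2; c2=40
s-c2 = 2-40 = -38

-38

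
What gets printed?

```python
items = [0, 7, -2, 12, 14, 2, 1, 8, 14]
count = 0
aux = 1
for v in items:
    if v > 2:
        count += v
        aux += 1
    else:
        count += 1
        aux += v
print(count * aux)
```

v=0: not >2, count = 0+1 = 1; aux=1
v=7: >2, count = 1+7 = 8; aux=2
v=-2: not >2, count = 8+1 = 9; aux=0
v=12: >2, count = 9+12 = 21; aux=1
v=14: >2, count = 21+14 = 35; aux=2
v=2: not >2, count = 35+1 = 36; aux=4
v=1: not >2, count = 36+1 = 37; aux=5
v=8: >2, count = 37+8 = 45; aux=6
v=14: >2, count = 45+14 = 59; aux=7
count*aux = 59*7 = 413

413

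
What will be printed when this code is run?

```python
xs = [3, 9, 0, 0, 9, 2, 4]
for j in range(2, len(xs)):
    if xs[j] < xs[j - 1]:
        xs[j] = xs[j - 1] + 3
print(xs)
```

j=2: 0<9, xs[2] = 9+3 = 12 → [3, 9, 12, 0, 9, 2, 4]
j=3: 0<12, xs[3] = 12+3 = 15 → [3, 9, 12, 15, 9, 2, 4]
j=4: 9<15, xs[4] = 15+3 = 18 → [3, 9, 12, 15, 18, 2, 4]
j=5: 2<18, xs[5] = 18+3 = 21 → [3, 9, 12, 15, 18, 21, 4]
j=6: 4<21, xs[6] = 21+3 = 24 → [3, 9, 12, 15, 18, 21, 24]

[3, 9, 12, 15, 18, 21, 24]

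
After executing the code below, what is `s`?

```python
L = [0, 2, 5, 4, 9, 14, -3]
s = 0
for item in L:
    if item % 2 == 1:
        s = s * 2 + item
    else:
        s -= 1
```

item=0: not odd, s = 0-1 = -1
item=2: not odd, s = (-1)-1 = -2
item=5: odd, s = (-2)*2+5 = 1
item=4: not odd, s = 1-1 = 0
item=9: odd, s = 0*2+9 = 9
item=14: not odd, s = 9-1 = 8
item=-3: odd, s = 8*2+(-3) = 13

13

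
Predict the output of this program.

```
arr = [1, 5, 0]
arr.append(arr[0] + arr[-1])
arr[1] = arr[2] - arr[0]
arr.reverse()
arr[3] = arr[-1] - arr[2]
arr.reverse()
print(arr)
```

[2, -1, 0, 1]

append arr[0]+arr[-1] = 1+0 = 1 → [1, 5, 0, 1]
arr[1] = arr[2]-arr[0] = 0-1 = -1 → [1, -1, 0, 1]
reverse → [1, 0, -1, 1]
arr[3] = arr[-1]-arr[2] = 1-(-1) = 2 → [1, 0, -1, 2]
reverse → [2, -1, 0, 1]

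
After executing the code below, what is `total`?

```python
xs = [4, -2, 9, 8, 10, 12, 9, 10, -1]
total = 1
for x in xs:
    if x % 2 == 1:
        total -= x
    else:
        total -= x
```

x=4: not odd, total = 1-4 = -3
x=-2: not odd, total = (-3)-(-2) = -1
x=9: odd, total = (-1)-9 = -10
x=8: not odd, total = (-10)-8 = -18
x=10: not odd, total = (-18)-10 = -28
x=12: not odd, total = (-28)-12 = -40
x=9: odd, total = (-40)-9 = -49
x=10: not odd, total = (-49)-10 = -59
x=-1: odd, total = (-59)-(-1) = -58

-58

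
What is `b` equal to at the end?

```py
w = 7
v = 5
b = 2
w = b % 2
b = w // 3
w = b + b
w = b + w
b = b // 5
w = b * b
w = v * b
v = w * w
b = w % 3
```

w = 2%2 = 0
b = 0//3 = 0
w = 0+0 = 0
w = 0+0 = 0
b = 0//5 = 0
w = 0*0 = 0
w = 5*0 = 0
v = 0*0 = 0
b = 0%3 = 0

0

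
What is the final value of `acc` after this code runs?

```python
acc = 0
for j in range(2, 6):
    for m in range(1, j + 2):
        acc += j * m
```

j=2,m=1: acc = 0+2 = 2
j=2,m=2: acc = 2+4 = 6
j=2,m=3: acc = 6+6 = 12
j=3,m=1: acc = 12+3 = 15
j=3,m=2: acc = 15+6 = 21
j=3,m=3: acc = 21+9 = 30
j=3,m=4: acc = 30+12 = 42
j=4,m=1: acc = 42+4 = 46
j=4,m=2: acc = 46+8 = 54
j=4,m=3: acc = 54+12 = 66
j=4,m=4: acc = 66+16 = 82
j=4,m=5: acc = 82+20 = 102
j=5,m=1: acc = 102+5 = 107
j=5,m=2: acc = 107+10 = 117
j=5,m=3: acc = 117+15 = 132
j=5,m=4: acc = 132+20 = 152
j=5,m=5: acc = 152+25 = 177
j=5,m=6: acc = 177+30 = 207

207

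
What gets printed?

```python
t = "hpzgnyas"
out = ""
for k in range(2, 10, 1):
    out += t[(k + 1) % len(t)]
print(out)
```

gnyashpz

k=2: add t[3]='g' → 'g'
k=3: add t[4]='n' → 'gn'
k=4: add t[5]='y' → 'gny'
k=5: add t[6]='a' → 'gnya'
k=6: add t[7]='s' → 'gnyas'
k=7: add t[0]='h' → 'gnyash'
k=8: add t[1]='p' → 'gnyashp'
k=9: add t[2]='z' → 'gnyashpz'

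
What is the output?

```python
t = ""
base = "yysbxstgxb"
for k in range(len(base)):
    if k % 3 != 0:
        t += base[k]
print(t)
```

ysxsgx

k=0: skip
k=1: add 'y' → 'y'
k=2: add 's' → 'ys'
k=3: skip
k=4: add 'x' → 'ysx'
k=5: add 's' → 'ysxs'
k=6: skip
k=7: add 'g' → 'ysxsg'
k=8: add 'x' → 'ysxsgx'
k=9: skip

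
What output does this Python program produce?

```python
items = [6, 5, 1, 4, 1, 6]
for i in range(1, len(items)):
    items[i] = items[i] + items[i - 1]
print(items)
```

[6, 11, 12, 16, 17, 23]

i=1: items[1] = 5+6 = 11 → [6, 11, 1, 4, 1, 6]
i=2: items[2] = 1+11 = 12 → [6, 11, 12, 4, 1, 6]
i=3: items[3] = 4+12 = 16 → [6, 11, 12, 16, 1, 6]
i=4: items[4] = 1+16 = 17 → [6, 11, 12, 16, 17, 6]
i=5: items[5] = 6+17 = 23 → [6, 11, 12, 16, 17, 23]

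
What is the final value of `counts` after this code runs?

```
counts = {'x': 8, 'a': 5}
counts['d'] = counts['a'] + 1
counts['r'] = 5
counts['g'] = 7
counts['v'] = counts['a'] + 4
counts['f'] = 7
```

counts['d'] = counts['a']+1 = 6 → {'x': 8, 'a': 5, 'd': 6}
counts['r'] = 5 → {'x': 8, 'a': 5, 'd': 6, 'r': 5}
counts['g'] = 7 → {'x': 8, 'a': 5, 'd': 6, 'r': 5, 'g': 7}
counts['v'] = counts['a']+4 = 9 → {'x': 8, 'a': 5, 'd': 6, 'r': 5, 'g': 7, 'v': 9}
counts['f'] = 7 → {'x': 8, 'a': 5, 'd': 6, 'r': 5, 'g': 7, 'v': 9, 'f': 7}

{'x': 8, 'a': 5, 'd': 6, 'r': 5, 'g': 7, 'v': 9, 'f': 7}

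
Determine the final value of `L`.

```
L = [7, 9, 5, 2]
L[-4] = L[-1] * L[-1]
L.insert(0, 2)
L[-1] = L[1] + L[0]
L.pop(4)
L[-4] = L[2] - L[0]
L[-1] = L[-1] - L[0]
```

[7, 4, 9, -2]

L[-4] = L[-1]*L[-1] = 2*2 = 4 → [4, 9, 5, 2]
insert 2 at 0 → [2, 4, 9, 5, 2]
L[-1] = L[1]+L[0] = 4+2 = 6 → [2, 4, 9, 5, 6]
pop(4) removes 6 → [2, 4, 9, 5]
L[-4] = L[2]-L[0] = 9-2 = 7 → [7, 4, 9, 5]
L[-1] = L[-1]-L[0] = 5-7 = -2 → [7, 4, 9, -2]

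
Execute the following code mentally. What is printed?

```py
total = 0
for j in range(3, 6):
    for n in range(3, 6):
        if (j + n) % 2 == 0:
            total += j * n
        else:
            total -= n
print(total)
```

j=3,n=3: even sum, total = 0+9 = 9
j=3,n=4: odd sum, total = 9-4 = 5
j=3,n=5: even sum, total = 5+15 = 20
j=4,n=3: odd sum, total = 20-3 = 17
j=4,n=4: even sum, total = 17+16 = 33
j=4,n=5: odd sum, total = 33-5 = 28
j=5,n=3: even sum, total = 28+15 = 43
j=5,n=4: odd sum, total = 43-4 = 39
j=5,n=5: even sum, total = 39+25 = 64

64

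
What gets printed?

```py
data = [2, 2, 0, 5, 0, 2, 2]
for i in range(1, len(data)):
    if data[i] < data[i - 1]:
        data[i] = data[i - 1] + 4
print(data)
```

[2, 2, 6, 10, 14, 18, 22]

i=1: 2>=2, unchanged → [2, 2, 0, 5, 0, 2, 2]
i=2: 0<2, data[2] = 2+4 = 6 → [2, 2, 6, 5, 0, 2, 2]
i=3: 5<6, data[3] = 6+4 = 10 → [2, 2, 6, 10, 0, 2, 2]
i=4: 0<10, data[4] = 10+4 = 14 → [2, 2, 6, 10, 14, 2, 2]
i=5: 2<14, data[5] = 14+4 = 18 → [2, 2, 6, 10, 14, 18, 2]
i=6: 2<18, data[6] = 18+4 = 22 → [2, 2, 6, 10, 14, 18, 22]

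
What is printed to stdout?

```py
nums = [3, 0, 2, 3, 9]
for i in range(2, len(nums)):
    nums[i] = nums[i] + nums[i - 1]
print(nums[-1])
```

14

i=2: nums[2] = 2+0 = 2 → [3, 0, 2, 3, 9]
i=3: nums[3] = 3+2 = 5 → [3, 0, 2, 5, 9]
i=4: nums[4] = 9+5 = 14 → [3, 0, 2, 5, 14]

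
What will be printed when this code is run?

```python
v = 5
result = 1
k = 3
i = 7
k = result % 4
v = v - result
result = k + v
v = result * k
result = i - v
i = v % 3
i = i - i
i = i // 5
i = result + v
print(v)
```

k = 1%4 = 1
v = 5-1 = 4
result = 1+4 = 5
v = 5*1 = 5
result = 7-5 = 2
i = 5%3 = 2
i = 2-2 = 0
i = 0//5 = 0
i = 2+5 = 7

5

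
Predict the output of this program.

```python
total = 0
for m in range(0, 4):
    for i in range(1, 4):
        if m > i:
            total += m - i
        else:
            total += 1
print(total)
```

m=0,i=1: not 0>1, total = 0+1 = 1
m=0,i=2: not 0>2, total = 1+1 = 2
m=0,i=3: not 0>3, total = 2+1 = 3
m=1,i=1: not 1>1, total = 3+1 = 4
m=1,i=2: not 1>2, total = 4+1 = 5
m=1,i=3: not 1>3, total = 5+1 = 6
m=2,i=1: 2>1, total = 6+1 = 7
m=2,i=2: not 2>2, total = 7+1 = 8
m=2,i=3: not 2>3, total = 8+1 = 9
m=3,i=1: 3>1, total = 9+2 = 11
m=3,i=2: 3>2, total = 11+1 = 12
m=3,i=3: not 3>3, total = 12+1 = 13

13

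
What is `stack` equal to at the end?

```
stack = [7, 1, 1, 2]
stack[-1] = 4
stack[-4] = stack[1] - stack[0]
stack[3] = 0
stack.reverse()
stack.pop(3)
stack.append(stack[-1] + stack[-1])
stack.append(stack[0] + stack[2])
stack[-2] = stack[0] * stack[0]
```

stack[-1] = 4 → [7, 1, 1, 4]
stack[-4] = stack[1]-stack[0] = 1-7 = -6 → [-6, 1, 1, 4]
stack[3] = 0 → [-6, 1, 1, 0]
reverse → [0, 1, 1, -6]
pop(3) removes -6 → [0, 1, 1]
append stack[-1]+stack[-1] = 1+1 = 2 → [0, 1, 1, 2]
append stack[0]+stack[2] = 0+1 = 1 → [0, 1, 1, 2, 1]
stack[-2] = stack[0]*stack[0] = 0*0 = 0 → [0, 1, 1, 0, 1]

[0, 1, 1, 0, 1]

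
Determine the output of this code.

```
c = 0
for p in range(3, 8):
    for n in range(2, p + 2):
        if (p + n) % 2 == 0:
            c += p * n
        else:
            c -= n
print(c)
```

189

p=3,n=2: odd sum, c = 0-2 = -2
p=3,n=3: even sum, c = (-2)+9 = 7
p=3,n=4: odd sum, c = 7-4 = 3
p=4,n=2: even sum, c = 3+8 = 11
p=4,n=3: odd sum, c = 11-3 = 8
p=4,n=4: even sum, c = 8+16 = 24
p=4,n=5: odd sum, c = 24-5 = 19
p=5,n=2: odd sum, c = 19-2 = 17
p=5,n=3: even sum, c = 17+15 = 32
p=5,n=4: odd sum, c = 32-4 = 28
p=5,n=5: even sum, c = 28+25 = 53
p=5,n=6: odd sum, c = 53-6 = 47
p=6,n=2: even sum, c = 47+12 = 59
p=6,n=3: odd sum, c = 59-3 = 56
p=6,n=4: even sum, c = 56+24 = 80
p=6,n=5: odd sum, c = 80-5 = 75
p=6,n=6: even sum, c = 75+36 = 111
p=6,n=7: odd sum, c = 111-7 = 104
p=7,n=2: odd sum, c = 104-2 = 102
p=7,n=3: even sum, c = 102+21 = 123
p=7,n=4: odd sum, c = 123-4 = 119
p=7,n=5: even sum, c = 119+35 = 154
p=7,n=6: odd sum, c = 154-6 = 148
p=7,n=7: even sum, c = 148+49 = 197
p=7,n=8: odd sum, c = 197-8 = 189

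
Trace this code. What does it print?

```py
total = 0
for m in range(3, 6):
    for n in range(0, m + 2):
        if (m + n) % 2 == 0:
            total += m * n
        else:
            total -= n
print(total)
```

m=3,n=0: odd sum, total = 0-0 = 0
m=3,n=1: even sum, total = 0+3 = 3
m=3,n=2: odd sum, total = 3-2 = 1
m=3,n=3: even sum, total = 1+9 = 10
m=3,n=4: odd sum, total = 10-4 = 6
m=4,n=0: even sum, total = 6+0 = 6
m=4,n=1: odd sum, total = 6-1 = 5
m=4,n=2: even sum, total = 5+8 = 13
m=4,n=3: odd sum, total = 13-3 = 10
m=4,n=4: even sum, total = 10+16 = 26
m=4,n=5: odd sum, total = 26-5 = 21
m=5,n=0: odd sum, total = 21-0 = 21
m=5,n=1: even sum, total = 21+5 = 26
m=5,n=2: odd sum, total = 26-2 = 24
m=5,n=3: even sum, total = 24+15 = 39
m=5,n=4: odd sum, total = 39-4 = 35
m=5,n=5: even sum, total = 35+25 = 60
m=5,n=6: odd sum, total = 60-6 = 54

54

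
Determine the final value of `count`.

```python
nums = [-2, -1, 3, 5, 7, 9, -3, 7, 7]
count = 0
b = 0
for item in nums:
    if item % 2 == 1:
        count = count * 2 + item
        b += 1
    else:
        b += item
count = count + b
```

item=-2: not odd; b=-2
item=-1: odd, count = 0*2+(-1) = -1; b=-1
item=3: odd, count = (-1)*2+3 = 1; b=0
item=5: odd, count = 1*2+5 = 7; b=1
item=7: odd, count = 7*2+7 = 21; b=2
item=9: odd, count = 21*2+9 = 51; b=3
item=-3: odd, count = 51*2+(-3) = 99; b=4
item=7: odd, count = 99*2+7 = 205; b=5
item=7: odd, count = 205*2+7 = 417; b=6
count+b = 417+6 = 423

423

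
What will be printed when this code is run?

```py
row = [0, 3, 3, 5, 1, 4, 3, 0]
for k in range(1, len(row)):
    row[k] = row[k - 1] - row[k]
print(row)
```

[0, -3, -6, -11, -12, -16, -19, -19]

k=1: row[1] = 0-3 = -3 → [0, -3, 3, 5, 1, 4, 3, 0]
k=2: row[2] = (-3)-3 = -6 → [0, -3, -6, 5, 1, 4, 3, 0]
k=3: row[3] = (-6)-5 = -11 → [0, -3, -6, -11, 1, 4, 3, 0]
k=4: row[4] = (-11)-1 = -12 → [0, -3, -6, -11, -12, 4, 3, 0]
k=5: row[5] = (-12)-4 = -16 → [0, -3, -6, -11, -12, -16, 3, 0]
k=6: row[6] = (-16)-3 = -19 → [0, -3, -6, -11, -12, -16, -19, 0]
k=7: row[7] = (-19)-0 = -19 → [0, -3, -6, -11, -12, -16, -19, -19]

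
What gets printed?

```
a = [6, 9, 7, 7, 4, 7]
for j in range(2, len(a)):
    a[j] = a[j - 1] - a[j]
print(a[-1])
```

j=2: a[2] = 9-7 = 2 → [6, 9, 2, 7, 4, 7]
j=3: a[3] = 2-7 = -5 → [6, 9, 2, -5, 4, 7]
j=4: a[4] = (-5)-4 = -9 → [6, 9, 2, -5, -9, 7]
j=5: a[5] = (-9)-7 = -16 → [6, 9, 2, -5, -9, -16]

-16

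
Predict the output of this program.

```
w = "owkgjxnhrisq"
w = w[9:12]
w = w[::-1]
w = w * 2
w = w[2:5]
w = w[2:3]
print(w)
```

slice [9:12] → 'isq'
reverse → 'qsi'
repeat ×2 → 'qsiqsi'
slice [2:5] → 'iqs'
slice [2:3] → 's'

s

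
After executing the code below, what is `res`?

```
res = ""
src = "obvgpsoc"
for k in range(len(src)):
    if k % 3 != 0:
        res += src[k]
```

'bvpsc'

k=0: skip
k=1: add 'b' → 'b'
k=2: add 'v' → 'bv'
k=3: skip
k=4: add 'p' → 'bvp'
k=5: add 's' → 'bvps'
k=6: skip
k=7: add 'c' → 'bvpsc'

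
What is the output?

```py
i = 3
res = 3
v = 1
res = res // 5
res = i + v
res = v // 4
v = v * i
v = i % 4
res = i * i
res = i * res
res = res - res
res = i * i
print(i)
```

3

res = 3//5 = 0
res = 3+1 = 4
res = 1//4 = 0
v = 1*3 = 3
v = 3%4 = 3
res = 3*3 = 9
res = 3*9 = 27
res = 27-27 = 0
res = 3*3 = 9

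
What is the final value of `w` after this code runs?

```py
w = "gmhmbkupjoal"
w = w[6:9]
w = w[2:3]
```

'j'

slice [6:9] → 'upj'
slice [2:3] → 'j'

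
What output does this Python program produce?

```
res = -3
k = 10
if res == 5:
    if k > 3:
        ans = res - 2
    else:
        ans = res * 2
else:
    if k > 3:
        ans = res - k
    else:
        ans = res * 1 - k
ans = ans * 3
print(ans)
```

res=-3, k=10
res == 5 is False; k > 3 is True
→ ans = res - k = -13
ans = (-13)*3 = -39

-39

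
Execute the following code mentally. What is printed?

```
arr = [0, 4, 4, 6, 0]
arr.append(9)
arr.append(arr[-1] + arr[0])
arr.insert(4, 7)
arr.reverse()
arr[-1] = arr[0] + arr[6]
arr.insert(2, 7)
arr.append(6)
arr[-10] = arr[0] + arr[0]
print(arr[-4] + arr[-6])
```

11

append 9 → [0, 4, 4, 6, 0, 9]
append arr[-1]+arr[0] = 9+0 = 9 → [0, 4, 4, 6, 0, 9, 9]
insert 7 at 4 → [0, 4, 4, 6, 7, 0, 9, 9]
reverse → [9, 9, 0, 7, 6, 4, 4, 0]
arr[-1] = arr[0]+arr[6] = 9+4 = 13 → [9, 9, 0, 7, 6, 4, 4, 13]
insert 7 at 2 → [9, 9, 7, 0, 7, 6, 4, 4, 13]
append 6 → [9, 9, 7, 0, 7, 6, 4, 4, 13, 6]
arr[-10] = arr[0]+arr[0] = 9+9 = 18 → [18, 9, 7, 0, 7, 6, 4, 4, 13, 6]
arr[-4]+arr[-6] = 4+7 = 11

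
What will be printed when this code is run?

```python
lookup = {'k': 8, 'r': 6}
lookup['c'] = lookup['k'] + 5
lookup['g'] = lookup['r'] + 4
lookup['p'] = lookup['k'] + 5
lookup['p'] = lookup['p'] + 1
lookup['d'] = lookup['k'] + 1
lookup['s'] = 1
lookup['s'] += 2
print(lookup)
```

{'k': 8, 'r': 6, 'c': 13, 'g': 10, 'p': 14, 'd': 9, 's': 3}

lookup['c'] = lookup['k']+5 = 13 → {'k': 8, 'r': 6, 'c': 13}
lookup['g'] = lookup['r']+4 = 10 → {'k': 8, 'r': 6, 'c': 13, 'g': 10}
lookup['p'] = lookup['k']+5 = 13 → {'k': 8, 'r': 6, 'c': 13, 'g': 10, 'p': 13}
lookup['p'] = lookup['p']+1 = 14 → {'k': 8, 'r': 6, 'c': 13, 'g': 10, 'p': 14}
lookup['d'] = lookup['k']+1 = 9 → {'k': 8, 'r': 6, 'c': 13, 'g': 10, 'p': 14, 'd': 9}
lookup['s'] = 1 → {'k': 8, 'r': 6, 'c': 13, 'g': 10, 'p': 14, 'd': 9, 's': 1}
lookup['s'] = 1+2 = 3 → {'k': 8, 'r': 6, 'c': 13, 'g': 10, 'p': 14, 'd': 9, 's': 3}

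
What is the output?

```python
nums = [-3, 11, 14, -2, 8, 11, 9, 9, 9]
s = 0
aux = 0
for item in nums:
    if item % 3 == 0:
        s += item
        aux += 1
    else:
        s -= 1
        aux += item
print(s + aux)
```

item=-3: %3==0, s = 0+(-3) = -3; aux=1
item=11: not %3==0, s = (-3)-1 = -4; aux=12
item=14: not %3==0, s = (-4)-1 = -5; aux=26
item=-2: not %3==0, s = (-5)-1 = -6; aux=24
item=8: not %3==0, s = (-6)-1 = -7; aux=32
item=11: not %3==0, s = (-7)-1 = -8; aux=43
item=9: %3==0, s = (-8)+9 = 1; aux=44
item=9: %3==0, s = 1+9 = 10; aux=45
item=9: %3==0, s = 10+9 = 19; aux=46
s+aux = 19+46 = 65

65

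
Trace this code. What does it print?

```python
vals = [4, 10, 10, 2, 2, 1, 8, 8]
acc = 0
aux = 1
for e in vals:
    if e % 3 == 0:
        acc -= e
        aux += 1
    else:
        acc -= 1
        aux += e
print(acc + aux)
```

e=4: not %3==0, acc = 0-1 = -1; aux=5
e=10: not %3==0, acc = (-1)-1 = -2; aux=15
e=10: not %3==0, acc = (-2)-1 = -3; aux=25
e=2: not %3==0, acc = (-3)-1 = -4; aux=27
e=2: not %3==0, acc = (-4)-1 = -5; aux=29
e=1: not %3==0, acc = (-5)-1 = -6; aux=30
e=8: not %3==0, acc = (-6)-1 = -7; aux=38
e=8: not %3==0, acc = (-7)-1 = -8; aux=46
acc+aux = (-8)+46 = 38

38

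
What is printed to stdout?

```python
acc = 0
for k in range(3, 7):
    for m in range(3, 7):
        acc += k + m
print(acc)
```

k=3,m=3: acc = 0+6 = 6
k=3,m=4: acc = 6+7 = 13
k=3,m=5: acc = 13+8 = 21
k=3,m=6: acc = 21+9 = 30
k=4,m=3: acc = 30+7 = 37
k=4,m=4: acc = 37+8 = 45
k=4,m=5: acc = 45+9 = 54
k=4,m=6: acc = 54+10 = 64
k=5,m=3: acc = 64+8 = 72
k=5,m=4: acc = 72+9 = 81
k=5,m=5: acc = 81+10 = 91
k=5,m=6: acc = 91+11 = 102
k=6,m=3: acc = 102+9 = 111
k=6,m=4: acc = 111+10 = 121
k=6,m=5: acc = 121+11 = 132
k=6,m=6: acc = 132+12 = 144

144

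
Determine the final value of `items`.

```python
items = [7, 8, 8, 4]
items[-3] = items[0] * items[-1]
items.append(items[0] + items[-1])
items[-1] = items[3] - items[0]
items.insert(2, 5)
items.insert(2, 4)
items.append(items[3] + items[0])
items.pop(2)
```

[7, 28, 5, 8, 4, -3, 12]

items[-3] = items[0]*items[-1] = 7*4 = 28 → [7, 28, 8, 4]
append items[0]+items[-1] = 7+4 = 11 → [7, 28, 8, 4, 11]
items[-1] = items[3]-items[0] = 4-7 = -3 → [7, 28, 8, 4, -3]
insert 5 at 2 → [7, 28, 5, 8, 4, -3]
insert 4 at 2 → [7, 28, 4, 5, 8, 4, -3]
append items[3]+items[0] = 5+7 = 12 → [7, 28, 4, 5, 8, 4, -3, 12]
pop(2) removes 4 → [7, 28, 5, 8, 4, -3, 12]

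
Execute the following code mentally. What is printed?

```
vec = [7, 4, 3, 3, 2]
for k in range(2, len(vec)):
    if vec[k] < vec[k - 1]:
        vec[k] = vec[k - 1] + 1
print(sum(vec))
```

29

k=2: 3<4, vec[2] = 4+1 = 5 → [7, 4, 5, 3, 2]
k=3: 3<5, vec[3] = 5+1 = 6 → [7, 4, 5, 6, 2]
k=4: 2<6, vec[4] = 6+1 = 7 → [7, 4, 5, 6, 7]
sum = 29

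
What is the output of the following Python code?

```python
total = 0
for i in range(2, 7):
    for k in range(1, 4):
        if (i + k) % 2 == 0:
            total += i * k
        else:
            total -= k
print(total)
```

40

i=2,k=1: odd sum, total = 0-1 = -1
i=2,k=2: even sum, total = (-1)+4 = 3
i=2,k=3: odd sum, total = 3-3 = 0
i=3,k=1: even sum, total = 0+3 = 3
i=3,k=2: odd sum, total = 3-2 = 1
i=3,k=3: even sum, total = 1+9 = 10
i=4,k=1: odd sum, total = 10-1 = 9
i=4,k=2: even sum, total = 9+8 = 17
i=4,k=3: odd sum, total = 17-3 = 14
i=5,k=1: even sum, total = 14+5 = 19
i=5,k=2: odd sum, total = 19-2 = 17
i=5,k=3: even sum, total = 17+15 = 32
i=6,k=1: odd sum, total = 32-1 = 31
i=6,k=2: even sum, total = 31+12 = 43
i=6,k=3: odd sum, total = 43-3 = 40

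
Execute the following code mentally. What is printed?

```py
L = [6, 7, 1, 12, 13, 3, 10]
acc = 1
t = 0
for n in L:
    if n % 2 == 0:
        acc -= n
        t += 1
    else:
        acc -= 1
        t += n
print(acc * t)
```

-837

n=6: even, acc = 1-6 = -5; t=1
n=7: not even, acc = (-5)-1 = -6; t=8
n=1: not even, acc = (-6)-1 = -7; t=9
n=12: even, acc = (-7)-12 = -19; t=10
n=13: not even, acc = (-19)-1 = -20; t=23
n=3: not even, acc = (-20)-1 = -21; t=26
n=10: even, acc = (-21)-10 = -31; t=27
acc*t = (-31)*27 = -837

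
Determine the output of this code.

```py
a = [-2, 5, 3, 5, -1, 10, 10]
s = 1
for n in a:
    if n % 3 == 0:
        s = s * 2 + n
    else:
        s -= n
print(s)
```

n=-2: not %3==0, s = 1-(-2) = 3
n=5: not %3==0, s = 3-5 = -2
n=3: %3==0, s = (-2)*2+3 = -1
n=5: not %3==0, s = (-1)-5 = -6
n=-1: not %3==0, s = (-6)-(-1) = -5
n=10: not %3==0, s = (-5)-10 = -15
n=10: not %3==0, s = (-15)-10 = -25

-25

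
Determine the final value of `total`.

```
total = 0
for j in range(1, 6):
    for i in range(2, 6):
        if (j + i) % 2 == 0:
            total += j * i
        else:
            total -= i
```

j=1,i=2: odd sum, total = 0-2 = -2
j=1,i=3: even sum, total = (-2)+3 = 1
j=1,i=4: odd sum, total = 1-4 = -3
j=1,i=5: even sum, total = (-3)+5 = 2
j=2,i=2: even sum, total = 2+4 = 6
j=2,i=3: odd sum, total = 6-3 = 3
j=2,i=4: even sum, total = 3+8 = 11
j=2,i=5: odd sum, total = 11-5 = 6
j=3,i=2: odd sum, total = 6-2 = 4
j=3,i=3: even sum, total = 4+9 = 13
j=3,i=4: odd sum, total = 13-4 = 9
j=3,i=5: even sum, total = 9+15 = 24
j=4,i=2: even sum, total = 24+8 = 32
j=4,i=3: odd sum, total = 32-3 = 29
j=4,i=4: even sum, total = 29+16 = 45
j=4,i=5: odd sum, total = 45-5 = 40
j=5,i=2: odd sum, total = 40-2 = 38
j=5,i=3: even sum, total = 38+15 = 53
j=5,i=4: odd sum, total = 53-4 = 49
j=5,i=5: even sum, total = 49+25 = 74

74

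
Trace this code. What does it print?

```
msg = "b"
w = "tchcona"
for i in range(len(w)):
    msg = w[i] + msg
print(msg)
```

anochctb

i=0: prepend 't' → 'tb'
i=1: prepend 'c' → 'ctb'
i=2: prepend 'h' → 'hctb'
i=3: prepend 'c' → 'chctb'
i=4: prepend 'o' → 'ochctb'
i=5: prepend 'n' → 'nochctb'
i=6: prepend 'a' → 'anochctb'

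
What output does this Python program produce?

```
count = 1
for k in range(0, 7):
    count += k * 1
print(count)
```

22

k=0: count = 1+0*1 = 1
k=1: count = 1+1*1 = 2
k=2: count = 2+2*1 = 4
k=3: count = 4+3*1 = 7
k=4: count = 7+4*1 = 11
k=5: count = 11+5*1 = 16
k=6: count = 16+6*1 = 22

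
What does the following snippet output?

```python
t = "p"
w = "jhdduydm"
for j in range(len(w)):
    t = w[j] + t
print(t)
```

mdyuddhjp

j=0: prepend 'j' → 'jp'
j=1: prepend 'h' → 'hjp'
j=2: prepend 'd' → 'dhjp'
j=3: prepend 'd' → 'ddhjp'
j=4: prepend 'u' → 'uddhjp'
j=5: prepend 'y' → 'yuddhjp'
j=6: prepend 'd' → 'dyuddhjp'
j=7: prepend 'm' → 'mdyuddhjp'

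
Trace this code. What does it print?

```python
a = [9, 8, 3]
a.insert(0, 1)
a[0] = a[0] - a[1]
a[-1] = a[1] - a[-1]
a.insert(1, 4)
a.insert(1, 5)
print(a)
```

insert 1 at 0 → [1, 9, 8, 3]
a[0] = a[0]-a[1] = 1-9 = -8 → [-8, 9, 8, 3]
a[-1] = a[1]-a[-1] = 9-3 = 6 → [-8, 9, 8, 6]
insert 4 at 1 → [-8, 4, 9, 8, 6]
insert 5 at 1 → [-8, 5, 4, 9, 8, 6]

[-8, 5, 4, 9, 8, 6]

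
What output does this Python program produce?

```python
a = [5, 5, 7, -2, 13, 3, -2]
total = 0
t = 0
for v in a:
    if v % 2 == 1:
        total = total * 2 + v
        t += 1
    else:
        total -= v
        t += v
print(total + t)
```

v=5: odd, total = 0*2+5 = 5; t=1
v=5: odd, total = 5*2+5 = 15; t=2
v=7: odd, total = 15*2+7 = 37; t=3
v=-2: not odd, total = 37-(-2) = 39; t=1
v=13: odd, total = 39*2+13 = 91; t=2
v=3: odd, total = 91*2+3 = 185; t=3
v=-2: not odd, total = 185-(-2) = 187; t=1
total+t = 187+1 = 188

188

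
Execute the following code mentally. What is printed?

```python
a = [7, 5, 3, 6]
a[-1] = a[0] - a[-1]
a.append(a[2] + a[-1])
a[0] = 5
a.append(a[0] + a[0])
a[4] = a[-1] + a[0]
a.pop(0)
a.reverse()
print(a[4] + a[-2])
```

a[-1] = a[0]-a[-1] = 7-6 = 1 → [7, 5, 3, 1]
append a[2]+a[-1] = 3+1 = 4 → [7, 5, 3, 1, 4]
a[0] = 5 → [5, 5, 3, 1, 4]
append a[0]+a[0] = 5+5 = 10 → [5, 5, 3, 1, 4, 10]
a[4] = a[-1]+a[0] = 10+5 = 15 → [5, 5, 3, 1, 15, 10]
pop(0) removes 5 → [5, 3, 1, 15, 10]
reverse → [10, 15, 1, 3, 5]
a[4]+a[-2] = 5+3 = 8

8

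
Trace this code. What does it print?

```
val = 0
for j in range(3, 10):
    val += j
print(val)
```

j=3: val = 0+3 = 3
j=4: val = 3+4 = 7
j=5: val = 7+5 = 12
j=6: val = 12+6 = 18
j=7: val = 18+7 = 25
j=8: val = 25+8 = 33
j=9: val = 33+9 = 42

42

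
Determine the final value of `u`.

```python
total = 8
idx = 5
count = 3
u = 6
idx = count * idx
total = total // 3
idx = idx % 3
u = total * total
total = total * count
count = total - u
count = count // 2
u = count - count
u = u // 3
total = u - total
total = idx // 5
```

idx = 3*5 = 15
total = 8//3 = 2
idx = 15%3 = 0
u = 2*2 = 4
total = 2*3 = 6
count = 6-4 = 2
count = 2//2 = 1
u = 1-1 = 0
u = 0//3 = 0
total = 0-6 = -6
total = 0//5 = 0

0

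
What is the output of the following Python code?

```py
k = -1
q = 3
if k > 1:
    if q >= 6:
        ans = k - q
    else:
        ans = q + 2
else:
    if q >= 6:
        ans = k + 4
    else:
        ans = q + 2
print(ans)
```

5

k=-1, q=3
k > 1 is False; q >= 6 is False
→ ans = q + 2 = 5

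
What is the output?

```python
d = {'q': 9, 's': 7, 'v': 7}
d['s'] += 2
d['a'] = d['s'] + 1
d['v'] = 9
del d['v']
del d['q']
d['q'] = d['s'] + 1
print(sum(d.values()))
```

29

d['s'] = 7+2 = 9 → {'q': 9, 's': 9, 'v': 7}
d['a'] = d['s']+1 = 10 → {'q': 9, 's': 9, 'v': 7, 'a': 10}
d['v'] = 9 → {'q': 9, 's': 9, 'v': 9, 'a': 10}
del 'v' → {'q': 9, 's': 9, 'a': 10}
del 'q' → {'s': 9, 'a': 10}
d['q'] = d['s']+1 = 10 → {'s': 9, 'a': 10, 'q': 10}
sum of values = 29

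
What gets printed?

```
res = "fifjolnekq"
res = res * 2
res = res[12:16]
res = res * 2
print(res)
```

fjolfjol

repeat ×2 → 'fifjolnekqfifjolnekq'
slice [12:16] → 'fjol'
repeat ×2 → 'fjolfjol'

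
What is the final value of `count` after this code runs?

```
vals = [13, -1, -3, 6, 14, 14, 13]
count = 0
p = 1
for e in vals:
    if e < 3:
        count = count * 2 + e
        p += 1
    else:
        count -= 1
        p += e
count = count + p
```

50

e=13: not <3, count = 0-1 = -1; p=14
e=-1: <3, count = (-1)*2+(-1) = -3; p=15
e=-3: <3, count = (-3)*2+(-3) = -9; p=16
e=6: not <3, count = (-9)-1 = -10; p=22
e=14: not <3, count = (-10)-1 = -11; p=36
e=14: not <3, count = (-11)-1 = -12; p=50
e=13: not <3, count = (-12)-1 = -13; p=63
count+p = (-13)+63 = 50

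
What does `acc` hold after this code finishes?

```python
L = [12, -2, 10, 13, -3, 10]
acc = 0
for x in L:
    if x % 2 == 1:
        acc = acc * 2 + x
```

x=12: not odd
x=-2: not odd
x=10: not odd
x=13: odd, acc = 0*2+13 = 13
x=-3: odd, acc = 13*2+(-3) = 23
x=10: not odd

23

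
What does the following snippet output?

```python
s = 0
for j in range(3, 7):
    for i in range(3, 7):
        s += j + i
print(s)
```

144

j=3,i=3: s = 0+6 = 6
j=3,i=4: s = 6+7 = 13
j=3,i=5: s = 13+8 = 21
j=3,i=6: s = 21+9 = 30
j=4,i=3: s = 30+7 = 37
j=4,i=4: s = 37+8 = 45
j=4,i=5: s = 45+9 = 54
j=4,i=6: s = 54+10 = 64
j=5,i=3: s = 64+8 = 72
j=5,i=4: s = 72+9 = 81
j=5,i=5: s = 81+10 = 91
j=5,i=6: s = 91+11 = 102
j=6,i=3: s = 102+9 = 111
j=6,i=4: s = 111+10 = 121
j=6,i=5: s = 121+11 = 132
j=6,i=6: s = 132+12 = 144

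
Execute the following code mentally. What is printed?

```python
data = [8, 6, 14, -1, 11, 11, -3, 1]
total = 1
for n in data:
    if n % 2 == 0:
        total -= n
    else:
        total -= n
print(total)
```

-46

n=8: even, total = 1-8 = -7
n=6: even, total = (-7)-6 = -13
n=14: even, total = (-13)-14 = -27
n=-1: not even, total = (-27)-(-1) = -26
n=11: not even, total = (-26)-11 = -37
n=11: not even, total = (-37)-11 = -48
n=-3: not even, total = (-48)-(-3) = -45
n=1: not even, total = (-45)-1 = -46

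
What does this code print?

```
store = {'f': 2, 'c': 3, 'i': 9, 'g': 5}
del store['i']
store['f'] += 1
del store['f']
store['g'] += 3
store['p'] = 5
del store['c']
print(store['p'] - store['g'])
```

del 'i' → {'f': 2, 'c': 3, 'g': 5}
store['f'] = 2+1 = 3 → {'f': 3, 'c': 3, 'g': 5}
del 'f' → {'c': 3, 'g': 5}
store['g'] = 5+3 = 8 → {'c': 3, 'g': 8}
store['p'] = 5 → {'c': 3, 'g': 8, 'p': 5}
del 'c' → {'g': 8, 'p': 5}
store['p']-store['g'] = 5-8 = -3

-3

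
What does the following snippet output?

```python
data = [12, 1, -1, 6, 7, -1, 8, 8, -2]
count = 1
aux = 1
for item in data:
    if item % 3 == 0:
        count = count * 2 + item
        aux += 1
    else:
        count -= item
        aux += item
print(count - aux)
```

item=12: %3==0, count = 1*2+12 = 14; aux=2
item=1: not %3==0, count = 14-1 = 13; aux=3
item=-1: not %3==0, count = 13-(-1) = 14; aux=2
item=6: %3==0, count = 14*2+6 = 34; aux=3
item=7: not %3==0, count = 34-7 = 27; aux=10
item=-1: not %3==0, count = 27-(-1) = 28; aux=9
item=8: not %3==0, count = 28-8 = 20; aux=17
item=8: not %3==0, count = 20-8 = 12; aux=25
item=-2: not %3==0, count = 12-(-2) = 14; aux=23
count-aux = 14-23 = -9

-9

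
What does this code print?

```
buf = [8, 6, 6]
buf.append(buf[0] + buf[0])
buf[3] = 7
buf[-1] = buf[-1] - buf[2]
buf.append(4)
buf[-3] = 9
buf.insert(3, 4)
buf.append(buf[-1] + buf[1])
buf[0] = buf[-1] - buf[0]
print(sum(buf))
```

36

append buf[0]+buf[0] = 8+8 = 16 → [8, 6, 6, 16]
buf[3] = 7 → [8, 6, 6, 7]
buf[-1] = buf[-1]-buf[2] = 7-6 = 1 → [8, 6, 6, 1]
append 4 → [8, 6, 6, 1, 4]
buf[-3] = 9 → [8, 6, 9, 1, 4]
insert 4 at 3 → [8, 6, 9, 4, 1, 4]
append buf[-1]+buf[1] = 4+6 = 10 → [8, 6, 9, 4, 1, 4, 10]
buf[0] = buf[-1]-buf[0] = 10-8 = 2 → [2, 6, 9, 4, 1, 4, 10]
sum = 36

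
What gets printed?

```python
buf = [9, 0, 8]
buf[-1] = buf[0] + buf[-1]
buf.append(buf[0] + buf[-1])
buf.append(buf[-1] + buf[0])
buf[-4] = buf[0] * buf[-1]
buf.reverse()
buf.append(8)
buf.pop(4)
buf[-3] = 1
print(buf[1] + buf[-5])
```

buf[-1] = buf[0]+buf[-1] = 9+8 = 17 → [9, 0, 17]
append buf[0]+buf[-1] = 9+17 = 26 → [9, 0, 17, 26]
append buf[-1]+buf[0] = 26+9 = 35 → [9, 0, 17, 26, 35]
buf[-4] = buf[0]*buf[-1] = 9*35 = 315 → [9, 315, 17, 26, 35]
reverse → [35, 26, 17, 315, 9]
append 8 → [35, 26, 17, 315, 9, 8]
pop(4) removes 9 → [35, 26, 17, 315, 8]
buf[-3] = 1 → [35, 26, 1, 315, 8]
buf[1]+buf[-5] = 26+35 = 61

61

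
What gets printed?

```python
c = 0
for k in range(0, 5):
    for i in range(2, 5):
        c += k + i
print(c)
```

75

k=0,i=2: c = 0+2 = 2
k=0,i=3: c = 2+3 = 5
k=0,i=4: c = 5+4 = 9
k=1,i=2: c = 9+3 = 12
k=1,i=3: c = 12+4 = 16
k=1,i=4: c = 16+5 = 21
k=2,i=2: c = 21+4 = 25
k=2,i=3: c = 25+5 = 30
k=2,i=4: c = 30+6 = 36
k=3,i=2: c = 36+5 = 41
k=3,i=3: c = 41+6 = 47
k=3,i=4: c = 47+7 = 54
k=4,i=2: c = 54+6 = 60
k=4,i=3: c = 60+7 = 67
k=4,i=4: c = 67+8 = 75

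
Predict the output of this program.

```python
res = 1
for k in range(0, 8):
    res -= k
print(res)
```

-27

k=0: res = 1-0 = 1
k=1: res = 1-1 = 0
k=2: res = 0-2 = -2
k=3: res = (-2)-3 = -5
k=4: res = (-5)-4 = -9
k=5: res = (-9)-5 = -14
k=6: res = (-14)-6 = -20
k=7: res = (-20)-7 = -27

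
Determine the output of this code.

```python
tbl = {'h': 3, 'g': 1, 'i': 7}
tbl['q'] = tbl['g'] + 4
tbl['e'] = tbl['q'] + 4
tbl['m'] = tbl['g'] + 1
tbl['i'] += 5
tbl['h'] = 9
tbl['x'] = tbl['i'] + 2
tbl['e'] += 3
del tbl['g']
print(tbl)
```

tbl['q'] = tbl['g']+4 = 5 → {'h': 3, 'g': 1, 'i': 7, 'q': 5}
tbl['e'] = tbl['q']+4 = 9 → {'h': 3, 'g': 1, 'i': 7, 'q': 5, 'e': 9}
tbl['m'] = tbl['g']+1 = 2 → {'h': 3, 'g': 1, 'i': 7, 'q': 5, 'e': 9, 'm': 2}
tbl['i'] = 7+5 = 12 → {'h': 3, 'g': 1, 'i': 12, 'q': 5, 'e': 9, 'm': 2}
tbl['h'] = 9 → {'h': 9, 'g': 1, 'i': 12, 'q': 5, 'e': 9, 'm': 2}
tbl['x'] = tbl['i']+2 = 14 → {'h': 9, 'g': 1, 'i': 12, 'q': 5, 'e': 9, 'm': 2, 'x': 14}
tbl['e'] = 9+3 = 12 → {'h': 9, 'g': 1, 'i': 12, 'q': 5, 'e': 12, 'm': 2, 'x': 14}
del 'g' → {'h': 9, 'i': 12, 'q': 5, 'e': 12, 'm': 2, 'x': 14}

{'h': 9, 'i': 12, 'q': 5, 'e': 12, 'm': 2, 'x': 14}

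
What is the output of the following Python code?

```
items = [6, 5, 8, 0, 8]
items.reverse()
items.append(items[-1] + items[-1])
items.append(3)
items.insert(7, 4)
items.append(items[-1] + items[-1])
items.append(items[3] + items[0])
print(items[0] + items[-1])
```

reverse → [8, 0, 8, 5, 6]
append items[-1]+items[-1] = 6+6 = 12 → [8, 0, 8, 5, 6, 12]
append 3 → [8, 0, 8, 5, 6, 12, 3]
insert 4 at 7 → [8, 0, 8, 5, 6, 12, 3, 4]
append items[-1]+items[-1] = 4+4 = 8 → [8, 0, 8, 5, 6, 12, 3, 4, 8]
append items[3]+items[0] = 5+8 = 13 → [8, 0, 8, 5, 6, 12, 3, 4, 8, 13]
items[0]+items[-1] = 8+13 = 21

21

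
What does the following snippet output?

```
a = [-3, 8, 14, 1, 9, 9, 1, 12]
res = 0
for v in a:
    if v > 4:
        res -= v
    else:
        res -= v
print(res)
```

v=-3: not >4, res = 0-(-3) = 3
v=8: >4, res = 3-8 = -5
v=14: >4, res = (-5)-14 = -19
v=1: not >4, res = (-19)-1 = -20
v=9: >4, res = (-20)-9 = -29
v=9: >4, res = (-29)-9 = -38
v=1: not >4, res = (-38)-1 = -39
v=12: >4, res = (-39)-12 = -51

-51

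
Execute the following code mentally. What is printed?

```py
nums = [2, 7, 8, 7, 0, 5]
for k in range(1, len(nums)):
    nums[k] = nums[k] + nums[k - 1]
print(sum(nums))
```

105

k=1: nums[1] = 7+2 = 9 → [2, 9, 8, 7, 0, 5]
k=2: nums[2] = 8+9 = 17 → [2, 9, 17, 7, 0, 5]
k=3: nums[3] = 7+17 = 24 → [2, 9, 17, 24, 0, 5]
k=4: nums[4] = 0+24 = 24 → [2, 9, 17, 24, 24, 5]
k=5: nums[5] = 5+24 = 29 → [2, 9, 17, 24, 24, 29]
sum = 105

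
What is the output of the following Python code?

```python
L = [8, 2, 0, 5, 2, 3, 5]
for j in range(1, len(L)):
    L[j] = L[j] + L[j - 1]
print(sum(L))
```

105

j=1: L[1] = 2+8 = 10 → [8, 10, 0, 5, 2, 3, 5]
j=2: L[2] = 0+10 = 10 → [8, 10, 10, 5, 2, 3, 5]
j=3: L[3] = 5+10 = 15 → [8, 10, 10, 15, 2, 3, 5]
j=4: L[4] = 2+15 = 17 → [8, 10, 10, 15, 17, 3, 5]
j=5: L[5] = 3+17 = 20 → [8, 10, 10, 15, 17, 20, 5]
j=6: L[6] = 5+20 = 25 → [8, 10, 10, 15, 17, 20, 25]
sum = 105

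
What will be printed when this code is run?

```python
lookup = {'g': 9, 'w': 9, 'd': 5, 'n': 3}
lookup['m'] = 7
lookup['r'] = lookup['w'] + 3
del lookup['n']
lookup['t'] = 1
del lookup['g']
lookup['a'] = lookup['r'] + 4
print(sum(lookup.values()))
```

lookup['m'] = 7 → {'g': 9, 'w': 9, 'd': 5, 'n': 3, 'm': 7}
lookup['r'] = lookup['w']+3 = 12 → {'g': 9, 'w': 9, 'd': 5, 'n': 3, 'm': 7, 'r': 12}
del 'n' → {'g': 9, 'w': 9, 'd': 5, 'm': 7, 'r': 12}
lookup['t'] = 1 → {'g': 9, 'w': 9, 'd': 5, 'm': 7, 'r': 12, 't': 1}
del 'g' → {'w': 9, 'd': 5, 'm': 7, 'r': 12, 't': 1}
lookup['a'] = lookup['r']+4 = 16 → {'w': 9, 'd': 5, 'm': 7, 'r': 12, 't': 1, 'a': 16}
sum of values = 50

50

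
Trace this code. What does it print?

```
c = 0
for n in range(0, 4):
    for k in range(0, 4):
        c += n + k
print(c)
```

n=0,k=0: c = 0+0 = 0
n=0,k=1: c = 0+1 = 1
n=0,k=2: c = 1+2 = 3
n=0,k=3: c = 3+3 = 6
n=1,k=0: c = 6+1 = 7
n=1,k=1: c = 7+2 = 9
n=1,k=2: c = 9+3 = 12
n=1,k=3: c = 12+4 = 16
n=2,k=0: c = 16+2 = 18
n=2,k=1: c = 18+3 = 21
n=2,k=2: c = 21+4 = 25
n=2,k=3: c = 25+5 = 30
n=3,k=0: c = 30+3 = 33
n=3,k=1: c = 33+4 = 37
n=3,k=2: c = 37+5 = 42
n=3,k=3: c = 42+6 = 48

48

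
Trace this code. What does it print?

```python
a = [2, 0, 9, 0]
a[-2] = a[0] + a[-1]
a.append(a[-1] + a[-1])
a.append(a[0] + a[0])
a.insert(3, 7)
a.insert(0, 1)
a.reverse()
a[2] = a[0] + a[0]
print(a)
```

[4, 0, 8, 7, 2, 0, 2, 1]

a[-2] = a[0]+a[-1] = 2+0 = 2 → [2, 0, 2, 0]
append a[-1]+a[-1] = 0+0 = 0 → [2, 0, 2, 0, 0]
append a[0]+a[0] = 2+2 = 4 → [2, 0, 2, 0, 0, 4]
insert 7 at 3 → [2, 0, 2, 7, 0, 0, 4]
insert 1 at 0 → [1, 2, 0, 2, 7, 0, 0, 4]
reverse → [4, 0, 0, 7, 2, 0, 2, 1]
a[2] = a[0]+a[0] = 4+4 = 8 → [4, 0, 8, 7, 2, 0, 2, 1]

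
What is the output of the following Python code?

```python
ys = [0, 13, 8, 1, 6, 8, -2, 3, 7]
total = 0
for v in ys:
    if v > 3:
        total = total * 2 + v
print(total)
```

319

v=0: not >3
v=13: >3, total = 0*2+13 = 13
v=8: >3, total = 13*2+8 = 34
v=1: not >3
v=6: >3, total = 34*2+6 = 74
v=8: >3, total = 74*2+8 = 156
v=-2: not >3
v=3: not >3
v=7: >3, total = 156*2+7 = 319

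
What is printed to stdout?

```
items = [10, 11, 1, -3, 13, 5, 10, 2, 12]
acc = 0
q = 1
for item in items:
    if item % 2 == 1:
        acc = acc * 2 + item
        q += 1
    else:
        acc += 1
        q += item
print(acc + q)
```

278

item=10: not odd, acc = 0+1 = 1; q=11
item=11: odd, acc = 1*2+11 = 13; q=12
item=1: odd, acc = 13*2+1 = 27; q=13
item=-3: odd, acc = 27*2+(-3) = 51; q=14
item=13: odd, acc = 51*2+13 = 115; q=15
item=5: odd, acc = 115*2+5 = 235; q=16
item=10: not odd, acc = 235+1 = 236; q=26
item=2: not odd, acc = 236+1 = 237; q=28
item=12: not odd, acc = 237+1 = 238; q=40
acc+q = 238+40 = 278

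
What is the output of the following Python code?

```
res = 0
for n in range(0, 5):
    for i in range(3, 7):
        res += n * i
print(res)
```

180

n=0,i=3: res = 0+0 = 0
n=0,i=4: res = 0+0 = 0
n=0,i=5: res = 0+0 = 0
n=0,i=6: res = 0+0 = 0
n=1,i=3: res = 0+3 = 3
n=1,i=4: res = 3+4 = 7
n=1,i=5: res = 7+5 = 12
n=1,i=6: res = 12+6 = 18
n=2,i=3: res = 18+6 = 24
n=2,i=4: res = 24+8 = 32
n=2,i=5: res = 32+10 = 42
n=2,i=6: res = 42+12 = 54
n=3,i=3: res = 54+9 = 63
n=3,i=4: res = 63+12 = 75
n=3,i=5: res = 75+15 = 90
n=3,i=6: res = 90+18 = 108
n=4,i=3: res = 108+12 = 120
n=4,i=4: res = 120+16 = 136
n=4,i=5: res = 136+20 = 156
n=4,i=6: res = 156+24 = 180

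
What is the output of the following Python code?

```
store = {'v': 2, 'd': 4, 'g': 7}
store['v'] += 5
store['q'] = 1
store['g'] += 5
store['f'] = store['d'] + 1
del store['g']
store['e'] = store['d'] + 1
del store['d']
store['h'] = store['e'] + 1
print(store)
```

store['v'] = 2+5 = 7 → {'v': 7, 'd': 4, 'g': 7}
store['q'] = 1 → {'v': 7, 'd': 4, 'g': 7, 'q': 1}
store['g'] = 7+5 = 12 → {'v': 7, 'd': 4, 'g': 12, 'q': 1}
store['f'] = store['d']+1 = 5 → {'v': 7, 'd': 4, 'g': 12, 'q': 1, 'f': 5}
del 'g' → {'v': 7, 'd': 4, 'q': 1, 'f': 5}
store['e'] = store['d']+1 = 5 → {'v': 7, 'd': 4, 'q': 1, 'f': 5, 'e': 5}
del 'd' → {'v': 7, 'q': 1, 'f': 5, 'e': 5}
store['h'] = store['e']+1 = 6 → {'v': 7, 'q': 1, 'f': 5, 'e': 5, 'h': 6}

{'v': 7, 'q': 1, 'f': 5, 'e': 5, 'h': 6}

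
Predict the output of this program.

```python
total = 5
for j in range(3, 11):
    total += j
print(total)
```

57

j=3: total = 5+3 = 8
j=4: total = 8+4 = 12
j=5: total = 12+5 = 17
j=6: total = 17+6 = 23
j=7: total = 23+7 = 30
j=8: total = 30+8 = 38
j=9: total = 38+9 = 47
j=10: total = 47+10 = 57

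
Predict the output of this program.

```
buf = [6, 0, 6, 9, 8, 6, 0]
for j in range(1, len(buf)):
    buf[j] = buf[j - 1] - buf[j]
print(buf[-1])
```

j=1: buf[1] = 6-0 = 6 → [6, 6, 6, 9, 8, 6, 0]
j=2: buf[2] = 6-6 = 0 → [6, 6, 0, 9, 8, 6, 0]
j=3: buf[3] = 0-9 = -9 → [6, 6, 0, -9, 8, 6, 0]
j=4: buf[4] = (-9)-8 = -17 → [6, 6, 0, -9, -17, 6, 0]
j=5: buf[5] = (-17)-6 = -23 → [6, 6, 0, -9, -17, -23, 0]
j=6: buf[6] = (-23)-0 = -23 → [6, 6, 0, -9, -17, -23, -23]

-23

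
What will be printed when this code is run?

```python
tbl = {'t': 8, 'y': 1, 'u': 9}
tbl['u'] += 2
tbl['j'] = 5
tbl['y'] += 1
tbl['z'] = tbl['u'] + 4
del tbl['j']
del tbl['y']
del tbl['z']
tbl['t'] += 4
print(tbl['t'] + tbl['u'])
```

tbl['u'] = 9+2 = 11 → {'t': 8, 'y': 1, 'u': 11}
tbl['j'] = 5 → {'t': 8, 'y': 1, 'u': 11, 'j': 5}
tbl['y'] = 1+1 = 2 → {'t': 8, 'y': 2, 'u': 11, 'j': 5}
tbl['z'] = tbl['u']+4 = 15 → {'t': 8, 'y': 2, 'u': 11, 'j': 5, 'z': 15}
del 'j' → {'t': 8, 'y': 2, 'u': 11, 'z': 15}
del 'y' → {'t': 8, 'u': 11, 'z': 15}
del 'z' → {'t': 8, 'u': 11}
tbl['t'] = 8+4 = 12 → {'t': 12, 'u': 11}
tbl['t']+tbl['u'] = 12+11 = 23

23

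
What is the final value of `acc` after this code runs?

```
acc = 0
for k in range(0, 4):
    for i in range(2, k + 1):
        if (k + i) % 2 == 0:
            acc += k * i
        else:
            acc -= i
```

11

k=2,i=2: even sum, acc = 0+4 = 4
k=3,i=2: odd sum, acc = 4-2 = 2
k=3,i=3: even sum, acc = 2+9 = 11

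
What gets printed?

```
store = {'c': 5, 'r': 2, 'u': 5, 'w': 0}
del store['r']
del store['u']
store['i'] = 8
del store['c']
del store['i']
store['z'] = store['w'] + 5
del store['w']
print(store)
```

{'z': 5}

del 'r' → {'c': 5, 'u': 5, 'w': 0}
del 'u' → {'c': 5, 'w': 0}
store['i'] = 8 → {'c': 5, 'w': 0, 'i': 8}
del 'c' → {'w': 0, 'i': 8}
del 'i' → {'w': 0}
store['z'] = store['w']+5 = 5 → {'w': 0, 'z': 5}
del 'w' → {'z': 5}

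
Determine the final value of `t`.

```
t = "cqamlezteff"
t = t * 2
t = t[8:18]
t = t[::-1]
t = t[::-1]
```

repeat ×2 → 'cqamlezteffcqamlezteff'
slice [8:18] → 'effcqamlez'
reverse → 'zelmaqcffe'
reverse → 'effcqamlez'

'effcqamlez'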